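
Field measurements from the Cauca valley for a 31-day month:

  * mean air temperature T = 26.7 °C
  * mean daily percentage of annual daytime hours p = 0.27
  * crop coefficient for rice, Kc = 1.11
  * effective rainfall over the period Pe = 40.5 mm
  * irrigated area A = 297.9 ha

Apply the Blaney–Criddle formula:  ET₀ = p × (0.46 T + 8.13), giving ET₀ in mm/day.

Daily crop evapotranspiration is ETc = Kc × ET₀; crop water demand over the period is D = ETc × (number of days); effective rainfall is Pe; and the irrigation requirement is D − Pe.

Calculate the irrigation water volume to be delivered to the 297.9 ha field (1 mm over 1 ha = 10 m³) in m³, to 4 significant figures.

444300 m³

ET₀ = 0.27 × (0.46 × 26.7 + 8.13) = 0.27 × 20.412 = 5.5112 mm/d
ETc = Kc × ET₀ = 1.11 × 5.5112 = 6.1174 mm/d
Crop demand D = ETc × 31 d = 6.1174 × 31 = 189.639 mm
D − Pe = 189.639 − 40.5 = 149.139 mm
Volume = 149.139 mm × 297.9 ha × 10 = 444285.1 m³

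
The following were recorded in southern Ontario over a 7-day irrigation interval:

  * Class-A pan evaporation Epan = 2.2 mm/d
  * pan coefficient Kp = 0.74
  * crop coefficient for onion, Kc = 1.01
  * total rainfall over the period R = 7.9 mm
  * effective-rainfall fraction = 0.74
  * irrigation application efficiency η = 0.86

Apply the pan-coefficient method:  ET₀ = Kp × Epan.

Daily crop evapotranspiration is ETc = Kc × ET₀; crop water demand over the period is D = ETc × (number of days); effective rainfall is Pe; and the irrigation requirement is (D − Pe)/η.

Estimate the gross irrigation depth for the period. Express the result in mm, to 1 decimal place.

ET₀ = 0.74 × 2.2 = 1.6280 mm/d
ETc = Kc × ET₀ = 1.01 × 1.6280 = 1.6443 mm/d
Crop demand D = ETc × 7 d = 1.6443 × 7 = 11.510 mm
Pe = 0.74 × 7.9 = 5.846 mm
D − Pe = 11.510 − 5.846 = 5.664 mm
Gross irrigation = 5.664 / 0.86 = 6.586 mm

6.6 mm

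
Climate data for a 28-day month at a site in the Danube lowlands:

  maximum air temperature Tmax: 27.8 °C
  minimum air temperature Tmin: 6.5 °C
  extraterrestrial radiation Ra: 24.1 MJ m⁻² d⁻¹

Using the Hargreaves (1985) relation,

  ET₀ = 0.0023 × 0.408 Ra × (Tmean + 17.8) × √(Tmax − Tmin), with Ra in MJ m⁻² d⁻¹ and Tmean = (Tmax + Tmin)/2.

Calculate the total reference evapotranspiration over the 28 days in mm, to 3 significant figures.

102 mm

Tmean = (27.8 + 6.5)/2 = 17.15 °C
0.408 Ra = 0.408 × 24.1 = 9.8328 mm/d equivalent
ET₀ = 0.0023 × 9.8328 × (17.15 + 17.8) × √21.3 = 0.0023 × 9.8328 × 34.95 × 4.6152 = 3.6479 mm/d
Over 28 days: 3.6479 × 28 = 102.141 mm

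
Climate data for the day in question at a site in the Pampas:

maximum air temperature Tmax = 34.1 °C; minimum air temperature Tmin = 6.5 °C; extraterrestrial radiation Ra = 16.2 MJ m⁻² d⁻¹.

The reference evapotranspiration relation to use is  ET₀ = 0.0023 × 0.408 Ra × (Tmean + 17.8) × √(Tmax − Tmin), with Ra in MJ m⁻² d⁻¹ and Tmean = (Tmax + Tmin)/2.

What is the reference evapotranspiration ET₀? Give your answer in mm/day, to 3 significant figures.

3.04 mm/day

Tmean = (34.1 + 6.5)/2 = 20.30 °C
0.408 Ra = 0.408 × 16.2 = 6.6096 mm/d equivalent
ET₀ = 0.0023 × 6.6096 × (20.30 + 17.8) × √27.6 = 0.0023 × 6.6096 × 38.10 × 5.2536 = 3.0429 mm/d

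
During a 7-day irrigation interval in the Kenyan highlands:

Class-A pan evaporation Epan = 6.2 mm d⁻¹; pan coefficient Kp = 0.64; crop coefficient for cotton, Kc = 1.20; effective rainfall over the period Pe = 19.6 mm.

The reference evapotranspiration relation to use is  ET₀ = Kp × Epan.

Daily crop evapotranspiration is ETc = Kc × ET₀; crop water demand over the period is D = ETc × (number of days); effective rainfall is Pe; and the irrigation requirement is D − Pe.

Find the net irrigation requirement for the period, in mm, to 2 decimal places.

ET₀ = 0.64 × 6.2 = 3.9680 mm/d
ETc = Kc × ET₀ = 1.20 × 3.9680 = 4.7616 mm/d
Crop demand D = ETc × 7 d = 4.7616 × 7 = 33.331 mm
D − Pe = 33.331 − 19.6 = 13.731 mm

13.73 mm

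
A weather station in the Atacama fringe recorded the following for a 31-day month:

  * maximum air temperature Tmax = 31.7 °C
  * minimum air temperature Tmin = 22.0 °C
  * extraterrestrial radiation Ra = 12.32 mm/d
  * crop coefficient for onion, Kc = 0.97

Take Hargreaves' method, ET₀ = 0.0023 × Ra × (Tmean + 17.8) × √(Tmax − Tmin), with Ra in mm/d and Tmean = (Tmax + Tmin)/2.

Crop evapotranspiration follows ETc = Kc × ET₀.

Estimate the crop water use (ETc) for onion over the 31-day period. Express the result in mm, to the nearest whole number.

118 mm

Tmean = (31.7 + 22.0)/2 = 26.85 °C
ET₀ = 0.0023 × 12.32 × (26.85 + 17.8) × √9.7 = 0.0023 × 12.32 × 44.65 × 3.1145 = 3.9405 mm/d
ETc = Kc × ET₀ = 0.97 × 3.9405 = 3.8223 mm/d
Over 31 days: 3.8223 × 31 = 118.491 mm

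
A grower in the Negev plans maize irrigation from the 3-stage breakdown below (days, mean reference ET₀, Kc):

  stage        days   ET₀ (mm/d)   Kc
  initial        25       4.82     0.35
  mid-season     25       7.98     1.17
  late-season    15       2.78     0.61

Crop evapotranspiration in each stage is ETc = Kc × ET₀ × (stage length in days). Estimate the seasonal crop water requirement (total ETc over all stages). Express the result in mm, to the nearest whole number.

301 mm

initial: 0.35 × 4.82 × 25 = 42.18 mm
mid-season: 1.17 × 7.98 × 25 = 233.42 mm
late-season: 0.61 × 2.78 × 15 = 25.44 mm
Seasonal total = 301.04 mm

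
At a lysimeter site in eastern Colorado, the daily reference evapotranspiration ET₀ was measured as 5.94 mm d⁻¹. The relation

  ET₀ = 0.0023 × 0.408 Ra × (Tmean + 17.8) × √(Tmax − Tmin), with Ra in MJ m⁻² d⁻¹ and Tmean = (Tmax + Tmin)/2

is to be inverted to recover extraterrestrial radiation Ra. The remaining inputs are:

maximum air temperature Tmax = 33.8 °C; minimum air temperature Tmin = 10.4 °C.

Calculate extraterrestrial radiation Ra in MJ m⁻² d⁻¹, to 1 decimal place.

32.8 MJ m⁻² d⁻¹

Tmean = (33.8+10.4)/2 = 22.10 °C; ΔT = 23.4
Ra = ET₀ / [0.0023 × 0.408 × (Tmean+17.8) × √ΔT]
   = 5.94 / (0.0023 × 0.408 × 39.90 × 4.8374) = 32.795 MJ m⁻² d⁻¹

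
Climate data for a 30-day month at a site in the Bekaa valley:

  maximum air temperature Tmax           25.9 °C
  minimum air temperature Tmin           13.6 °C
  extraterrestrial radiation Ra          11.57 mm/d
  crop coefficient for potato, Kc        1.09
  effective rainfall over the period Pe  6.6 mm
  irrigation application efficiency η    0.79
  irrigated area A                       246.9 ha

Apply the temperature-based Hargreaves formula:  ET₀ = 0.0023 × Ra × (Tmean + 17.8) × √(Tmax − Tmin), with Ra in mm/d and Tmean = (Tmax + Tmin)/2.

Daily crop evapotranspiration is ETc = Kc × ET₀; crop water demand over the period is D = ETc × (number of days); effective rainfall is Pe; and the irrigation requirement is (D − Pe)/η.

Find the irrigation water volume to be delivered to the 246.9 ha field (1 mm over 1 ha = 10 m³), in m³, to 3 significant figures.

338000 m³

Tmean = (25.9 + 13.6)/2 = 19.75 °C
ET₀ = 0.0023 × 11.57 × (19.75 + 17.8) × √12.3 = 0.0023 × 11.57 × 37.55 × 3.5071 = 3.5044 mm/d
ETc = Kc × ET₀ = 1.09 × 3.5044 = 3.8198 mm/d
Crop demand D = ETc × 30 d = 3.8198 × 30 = 114.594 mm
D − Pe = 114.594 − 6.6 = 107.994 mm
Gross irrigation = 107.994 / 0.79 = 136.701 mm
Volume = 136.701 mm × 246.9 ha × 10 = 337514.8 m³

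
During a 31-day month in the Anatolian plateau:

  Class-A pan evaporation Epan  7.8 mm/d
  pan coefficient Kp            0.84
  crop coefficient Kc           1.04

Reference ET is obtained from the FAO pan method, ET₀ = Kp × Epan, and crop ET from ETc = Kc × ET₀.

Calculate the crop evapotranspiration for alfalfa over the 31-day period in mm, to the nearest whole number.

ET₀ = 0.84 × 7.8 = 6.5520 mm/d
ETc = Kc × ET₀ = 1.04 × 6.5520 = 6.8141 mm/d
Over 31 days: 6.8141 × 31 = 211.237 mm

211 mm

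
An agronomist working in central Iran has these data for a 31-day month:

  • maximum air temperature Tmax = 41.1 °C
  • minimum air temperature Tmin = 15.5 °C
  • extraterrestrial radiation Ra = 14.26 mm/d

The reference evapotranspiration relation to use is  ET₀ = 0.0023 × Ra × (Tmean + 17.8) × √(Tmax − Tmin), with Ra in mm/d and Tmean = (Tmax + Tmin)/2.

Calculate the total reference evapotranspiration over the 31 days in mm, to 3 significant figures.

Tmean = (41.1 + 15.5)/2 = 28.30 °C
ET₀ = 0.0023 × 14.26 × (28.30 + 17.8) × √25.6 = 0.0023 × 14.26 × 46.10 × 5.0596 = 7.6501 mm/d
Over 31 days: 7.6501 × 31 = 237.153 mm

237 mm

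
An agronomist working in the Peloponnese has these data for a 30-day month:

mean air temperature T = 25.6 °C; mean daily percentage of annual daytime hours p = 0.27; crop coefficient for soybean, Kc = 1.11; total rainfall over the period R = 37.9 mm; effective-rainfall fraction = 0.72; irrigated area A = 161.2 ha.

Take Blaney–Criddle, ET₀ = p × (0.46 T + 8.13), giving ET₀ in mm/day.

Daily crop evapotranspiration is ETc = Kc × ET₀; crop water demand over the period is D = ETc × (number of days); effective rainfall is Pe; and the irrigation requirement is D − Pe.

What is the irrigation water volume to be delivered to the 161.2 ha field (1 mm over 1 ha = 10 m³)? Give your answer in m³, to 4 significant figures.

ET₀ = 0.27 × (0.46 × 25.6 + 8.13) = 0.27 × 19.906 = 5.3746 mm/d
ETc = Kc × ET₀ = 1.11 × 5.3746 = 5.9658 mm/d
Crop demand D = ETc × 30 d = 5.9658 × 30 = 178.974 mm
Pe = 0.72 × 37.9 = 27.288 mm
D − Pe = 178.974 − 27.288 = 151.686 mm
Volume = 151.686 mm × 161.2 ha × 10 = 244517.8 m³

244500 m³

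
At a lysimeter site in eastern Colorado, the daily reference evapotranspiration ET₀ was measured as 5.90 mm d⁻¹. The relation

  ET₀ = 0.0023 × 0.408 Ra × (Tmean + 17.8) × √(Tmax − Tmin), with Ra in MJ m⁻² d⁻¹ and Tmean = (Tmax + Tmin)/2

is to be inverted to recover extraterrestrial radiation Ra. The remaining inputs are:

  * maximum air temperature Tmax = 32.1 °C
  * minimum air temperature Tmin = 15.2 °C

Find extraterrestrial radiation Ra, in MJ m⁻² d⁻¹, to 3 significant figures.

36.9 MJ m⁻² d⁻¹

Tmean = (32.1+15.2)/2 = 23.65 °C; ΔT = 16.9
Ra = ET₀ / [0.0023 × 0.408 × (Tmean+17.8) × √ΔT]
   = 5.90 / (0.0023 × 0.408 × 41.45 × 4.1110) = 36.897 MJ m⁻² d⁻¹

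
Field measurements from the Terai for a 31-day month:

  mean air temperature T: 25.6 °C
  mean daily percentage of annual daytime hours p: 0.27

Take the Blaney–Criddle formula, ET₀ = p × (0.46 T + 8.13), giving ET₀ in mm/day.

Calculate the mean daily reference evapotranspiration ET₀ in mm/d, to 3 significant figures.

5.37 mm/d

ET₀ = 0.27 × (0.46 × 25.6 + 8.13) = 0.27 × 19.906 = 5.3746 mm/d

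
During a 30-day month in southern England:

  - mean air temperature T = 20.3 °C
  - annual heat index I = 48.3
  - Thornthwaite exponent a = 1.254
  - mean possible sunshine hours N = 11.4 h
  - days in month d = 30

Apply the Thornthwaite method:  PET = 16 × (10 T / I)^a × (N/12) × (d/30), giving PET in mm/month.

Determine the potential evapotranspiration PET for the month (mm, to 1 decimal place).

92.0 mm

10T/I = 10 × 20.3 / 48.3 = 4.2029
(10T/I)^a = 4.2029^1.254 = 6.0524
Uncorrected PET = 16 × 6.0524 = 96.838 mm
Correction = (N/12)(d/30) = (11.4/12)(30/30) = 0.9500
PET = 96.838 × 0.9500 = 91.996 mm/month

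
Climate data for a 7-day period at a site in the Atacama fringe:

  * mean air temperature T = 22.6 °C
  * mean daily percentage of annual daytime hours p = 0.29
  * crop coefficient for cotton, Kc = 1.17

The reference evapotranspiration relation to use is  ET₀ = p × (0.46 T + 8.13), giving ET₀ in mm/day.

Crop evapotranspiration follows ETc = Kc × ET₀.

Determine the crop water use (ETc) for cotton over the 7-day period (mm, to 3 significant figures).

ET₀ = 0.29 × (0.46 × 22.6 + 8.13) = 0.29 × 18.526 = 5.3725 mm/d
ETc = Kc × ET₀ = 1.17 × 5.3725 = 6.2858 mm/d
Over 7 days: 6.2858 × 7 = 44.001 mm

44.0 mm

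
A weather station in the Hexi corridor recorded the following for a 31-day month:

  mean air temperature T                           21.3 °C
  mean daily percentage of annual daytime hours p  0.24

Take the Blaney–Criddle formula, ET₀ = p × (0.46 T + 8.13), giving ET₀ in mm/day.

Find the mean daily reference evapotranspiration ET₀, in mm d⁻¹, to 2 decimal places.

ET₀ = 0.24 × (0.46 × 21.3 + 8.13) = 0.24 × 17.928 = 4.3027 mm/d

4.30 mm d⁻¹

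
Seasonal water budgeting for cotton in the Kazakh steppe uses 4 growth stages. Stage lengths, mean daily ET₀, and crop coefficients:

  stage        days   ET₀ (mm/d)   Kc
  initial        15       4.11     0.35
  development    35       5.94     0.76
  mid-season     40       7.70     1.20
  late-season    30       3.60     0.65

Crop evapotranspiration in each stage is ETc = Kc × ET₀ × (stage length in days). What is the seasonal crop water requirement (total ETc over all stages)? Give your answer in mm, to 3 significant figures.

619 mm

initial: 0.35 × 4.11 × 15 = 21.58 mm
development: 0.76 × 5.94 × 35 = 158.00 mm
mid-season: 1.20 × 7.70 × 40 = 369.60 mm
late-season: 0.65 × 3.60 × 30 = 70.20 mm
Seasonal total = 619.38 mm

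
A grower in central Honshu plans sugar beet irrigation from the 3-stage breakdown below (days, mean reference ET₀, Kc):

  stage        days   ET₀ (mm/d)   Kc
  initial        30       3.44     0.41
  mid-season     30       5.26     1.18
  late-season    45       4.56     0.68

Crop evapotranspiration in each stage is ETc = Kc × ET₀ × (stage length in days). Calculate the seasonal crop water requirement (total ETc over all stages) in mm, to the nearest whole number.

368 mm

initial: 0.41 × 3.44 × 30 = 42.31 mm
mid-season: 1.18 × 5.26 × 30 = 186.20 mm
late-season: 0.68 × 4.56 × 45 = 139.54 mm
Seasonal total = 368.05 mm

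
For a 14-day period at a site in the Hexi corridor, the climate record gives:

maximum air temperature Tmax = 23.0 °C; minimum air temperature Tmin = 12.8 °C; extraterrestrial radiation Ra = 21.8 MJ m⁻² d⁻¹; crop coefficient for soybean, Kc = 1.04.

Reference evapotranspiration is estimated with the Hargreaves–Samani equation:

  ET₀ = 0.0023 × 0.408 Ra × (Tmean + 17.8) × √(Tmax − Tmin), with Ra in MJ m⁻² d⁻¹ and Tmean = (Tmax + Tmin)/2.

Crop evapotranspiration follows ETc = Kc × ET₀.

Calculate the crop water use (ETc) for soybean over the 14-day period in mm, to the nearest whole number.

Tmean = (23.0 + 12.8)/2 = 17.90 °C
0.408 Ra = 0.408 × 21.8 = 8.8944 mm/d equivalent
ET₀ = 0.0023 × 8.8944 × (17.90 + 17.8) × √10.2 = 0.0023 × 8.8944 × 35.70 × 3.1937 = 2.3324 mm/d
ETc = Kc × ET₀ = 1.04 × 2.3324 = 2.4257 mm/d
Over 14 days: 2.4257 × 14 = 33.960 mm

34 mm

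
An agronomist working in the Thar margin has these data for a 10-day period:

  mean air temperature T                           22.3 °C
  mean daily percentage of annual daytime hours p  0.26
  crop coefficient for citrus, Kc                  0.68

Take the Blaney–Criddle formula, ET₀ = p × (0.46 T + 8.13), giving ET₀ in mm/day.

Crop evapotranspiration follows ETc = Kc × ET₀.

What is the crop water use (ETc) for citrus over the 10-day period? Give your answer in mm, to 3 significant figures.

32.5 mm

ET₀ = 0.26 × (0.46 × 22.3 + 8.13) = 0.26 × 18.388 = 4.7809 mm/d
ETc = Kc × ET₀ = 0.68 × 4.7809 = 3.2510 mm/d
Over 10 days: 3.2510 × 10 = 32.510 mm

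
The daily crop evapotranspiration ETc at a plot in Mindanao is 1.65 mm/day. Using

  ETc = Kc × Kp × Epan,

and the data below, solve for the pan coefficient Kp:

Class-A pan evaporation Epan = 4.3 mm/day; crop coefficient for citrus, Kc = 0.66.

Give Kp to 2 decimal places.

ETc = Kc × Kp × Epan  ⇒  Kp = ETc / (Kc × Epan)
Kp = 1.65 / (0.66 × 4.3) = 1.65 / 2.838 = 0.5814

0.58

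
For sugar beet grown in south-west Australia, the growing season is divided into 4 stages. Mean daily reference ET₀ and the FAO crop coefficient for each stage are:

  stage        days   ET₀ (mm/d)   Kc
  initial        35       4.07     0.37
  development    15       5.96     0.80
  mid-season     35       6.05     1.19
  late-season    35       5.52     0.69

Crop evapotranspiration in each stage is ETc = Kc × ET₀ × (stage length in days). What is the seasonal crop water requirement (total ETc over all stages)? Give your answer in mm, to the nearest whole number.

510 mm

initial: 0.37 × 4.07 × 35 = 52.71 mm
development: 0.80 × 5.96 × 15 = 71.52 mm
mid-season: 1.19 × 6.05 × 35 = 251.98 mm
late-season: 0.69 × 5.52 × 35 = 133.31 mm
Seasonal total = 509.52 mm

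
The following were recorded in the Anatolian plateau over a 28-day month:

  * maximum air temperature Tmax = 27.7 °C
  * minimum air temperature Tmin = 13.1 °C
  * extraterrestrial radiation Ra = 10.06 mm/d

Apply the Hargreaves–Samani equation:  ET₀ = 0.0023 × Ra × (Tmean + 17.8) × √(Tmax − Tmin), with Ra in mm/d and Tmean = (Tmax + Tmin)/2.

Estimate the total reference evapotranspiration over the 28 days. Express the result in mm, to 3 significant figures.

94.6 mm

Tmean = (27.7 + 13.1)/2 = 20.40 °C
ET₀ = 0.0023 × 10.06 × (20.40 + 17.8) × √14.6 = 0.0023 × 10.06 × 38.20 × 3.8210 = 3.3773 mm/d
Over 28 days: 3.3773 × 28 = 94.564 mm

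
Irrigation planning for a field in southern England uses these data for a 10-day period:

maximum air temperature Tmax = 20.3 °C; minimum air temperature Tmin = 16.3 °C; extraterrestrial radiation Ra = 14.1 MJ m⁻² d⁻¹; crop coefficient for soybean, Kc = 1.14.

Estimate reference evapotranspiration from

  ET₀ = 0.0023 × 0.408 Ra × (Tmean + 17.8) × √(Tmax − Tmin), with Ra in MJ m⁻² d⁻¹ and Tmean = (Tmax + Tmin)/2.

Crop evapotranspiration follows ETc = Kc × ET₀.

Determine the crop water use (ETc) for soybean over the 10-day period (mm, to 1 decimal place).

Tmean = (20.3 + 16.3)/2 = 18.30 °C
0.408 Ra = 0.408 × 14.1 = 5.7528 mm/d equivalent
ET₀ = 0.0023 × 5.7528 × (18.30 + 17.8) × √4.0 = 0.0023 × 5.7528 × 36.10 × 2.0000 = 0.9553 mm/d
ETc = Kc × ET₀ = 1.14 × 0.9553 = 1.0890 mm/d
Over 10 days: 1.0890 × 10 = 10.890 mm

10.9 mm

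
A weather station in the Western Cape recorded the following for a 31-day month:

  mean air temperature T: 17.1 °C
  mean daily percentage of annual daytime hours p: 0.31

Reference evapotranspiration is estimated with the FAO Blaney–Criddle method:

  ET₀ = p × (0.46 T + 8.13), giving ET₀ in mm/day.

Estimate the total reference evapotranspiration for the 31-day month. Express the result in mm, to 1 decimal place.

153.7 mm

ET₀ = 0.31 × (0.46 × 17.1 + 8.13) = 0.31 × 15.996 = 4.9588 mm/d
Monthly total = 4.9588 × 31 = 153.723 mm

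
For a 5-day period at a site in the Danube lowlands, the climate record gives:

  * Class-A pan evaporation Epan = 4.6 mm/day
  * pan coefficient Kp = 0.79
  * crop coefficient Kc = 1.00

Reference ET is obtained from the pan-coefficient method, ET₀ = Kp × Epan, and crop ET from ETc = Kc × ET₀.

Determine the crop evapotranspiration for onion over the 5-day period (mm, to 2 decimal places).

ET₀ = 0.79 × 4.6 = 3.6340 mm/d
ETc = Kc × ET₀ = 1.00 × 3.6340 = 3.6340 mm/d
Over 5 days: 3.6340 × 5 = 18.170 mm

18.17 mm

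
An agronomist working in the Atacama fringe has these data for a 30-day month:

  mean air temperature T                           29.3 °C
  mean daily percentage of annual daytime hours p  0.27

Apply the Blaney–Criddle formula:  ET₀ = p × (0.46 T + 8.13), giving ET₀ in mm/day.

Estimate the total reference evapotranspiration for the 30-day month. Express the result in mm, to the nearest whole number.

ET₀ = 0.27 × (0.46 × 29.3 + 8.13) = 0.27 × 21.608 = 5.8342 mm/d
Monthly total = 5.8342 × 30 = 175.026 mm

175 mm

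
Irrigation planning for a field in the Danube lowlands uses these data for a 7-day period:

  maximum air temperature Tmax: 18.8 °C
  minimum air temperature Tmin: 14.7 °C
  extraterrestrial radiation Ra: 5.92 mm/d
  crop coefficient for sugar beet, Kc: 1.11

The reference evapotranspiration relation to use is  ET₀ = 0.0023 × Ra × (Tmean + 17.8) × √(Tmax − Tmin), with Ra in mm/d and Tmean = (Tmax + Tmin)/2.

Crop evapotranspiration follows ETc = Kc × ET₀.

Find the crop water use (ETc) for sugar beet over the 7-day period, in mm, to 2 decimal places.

Tmean = (18.8 + 14.7)/2 = 16.75 °C
ET₀ = 0.0023 × 5.92 × (16.75 + 17.8) × √4.1 = 0.0023 × 5.92 × 34.55 × 2.0248 = 0.9525 mm/d
ETc = Kc × ET₀ = 1.11 × 0.9525 = 1.0573 mm/d
Over 7 days: 1.0573 × 7 = 7.401 mm

7.40 mm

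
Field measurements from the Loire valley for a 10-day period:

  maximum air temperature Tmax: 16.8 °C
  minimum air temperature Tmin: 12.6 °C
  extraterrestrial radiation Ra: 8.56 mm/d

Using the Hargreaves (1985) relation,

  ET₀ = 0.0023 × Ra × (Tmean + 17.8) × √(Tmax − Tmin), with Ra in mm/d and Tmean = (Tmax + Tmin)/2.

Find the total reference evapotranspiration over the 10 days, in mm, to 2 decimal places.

13.11 mm

Tmean = (16.8 + 12.6)/2 = 14.70 °C
ET₀ = 0.0023 × 8.56 × (14.70 + 17.8) × √4.2 = 0.0023 × 8.56 × 32.50 × 2.0494 = 1.3113 mm/d
Over 10 days: 1.3113 × 10 = 13.113 mm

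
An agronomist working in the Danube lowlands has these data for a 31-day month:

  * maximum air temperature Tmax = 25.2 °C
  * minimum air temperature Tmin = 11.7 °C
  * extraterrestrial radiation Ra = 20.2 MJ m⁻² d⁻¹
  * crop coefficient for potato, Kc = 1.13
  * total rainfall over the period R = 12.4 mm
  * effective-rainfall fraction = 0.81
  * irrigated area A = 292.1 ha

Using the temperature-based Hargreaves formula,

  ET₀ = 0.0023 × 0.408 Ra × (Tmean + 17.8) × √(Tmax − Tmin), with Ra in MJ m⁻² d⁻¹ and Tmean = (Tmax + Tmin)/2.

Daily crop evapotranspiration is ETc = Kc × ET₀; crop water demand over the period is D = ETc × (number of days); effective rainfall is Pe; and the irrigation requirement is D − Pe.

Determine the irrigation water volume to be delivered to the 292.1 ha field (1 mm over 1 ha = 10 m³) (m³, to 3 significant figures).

Tmean = (25.2 + 11.7)/2 = 18.45 °C
0.408 Ra = 0.408 × 20.2 = 8.2416 mm/d equivalent
ET₀ = 0.0023 × 8.2416 × (18.45 + 17.8) × √13.5 = 0.0023 × 8.2416 × 36.25 × 3.6742 = 2.5247 mm/d
ETc = Kc × ET₀ = 1.13 × 2.5247 = 2.8529 mm/d
Crop demand D = ETc × 31 d = 2.8529 × 31 = 88.440 mm
Pe = 0.81 × 12.4 = 10.044 mm
D − Pe = 88.440 − 10.044 = 78.396 mm
Volume = 78.396 mm × 292.1 ha × 10 = 228994.7 m³

229000 m³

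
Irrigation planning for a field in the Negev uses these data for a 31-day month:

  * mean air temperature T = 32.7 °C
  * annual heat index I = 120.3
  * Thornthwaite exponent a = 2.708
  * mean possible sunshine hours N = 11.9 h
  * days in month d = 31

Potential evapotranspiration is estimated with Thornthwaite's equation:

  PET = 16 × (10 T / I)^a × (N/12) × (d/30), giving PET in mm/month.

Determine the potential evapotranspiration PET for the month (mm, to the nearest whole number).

10T/I = 10 × 32.7 / 120.3 = 2.7182
(10T/I)^a = 2.7182^2.708 = 14.9980
Uncorrected PET = 16 × 14.9980 = 239.968 mm
Correction = (N/12)(d/30) = (11.9/12)(31/30) = 1.0247
PET = 239.968 × 1.0247 = 245.895 mm/month

246 mm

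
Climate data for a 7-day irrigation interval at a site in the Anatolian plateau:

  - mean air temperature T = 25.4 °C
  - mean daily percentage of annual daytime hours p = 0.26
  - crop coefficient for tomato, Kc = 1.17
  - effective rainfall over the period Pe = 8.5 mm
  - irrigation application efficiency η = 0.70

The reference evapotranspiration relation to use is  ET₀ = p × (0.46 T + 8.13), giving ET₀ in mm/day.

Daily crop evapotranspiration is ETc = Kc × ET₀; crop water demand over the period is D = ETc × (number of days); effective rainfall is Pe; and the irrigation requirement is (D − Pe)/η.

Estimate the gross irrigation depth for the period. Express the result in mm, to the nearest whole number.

ET₀ = 0.26 × (0.46 × 25.4 + 8.13) = 0.26 × 19.814 = 5.1516 mm/d
ETc = Kc × ET₀ = 1.17 × 5.1516 = 6.0274 mm/d
Crop demand D = ETc × 7 d = 6.0274 × 7 = 42.192 mm
D − Pe = 42.192 − 8.5 = 33.692 mm
Gross irrigation = 33.692 / 0.70 = 48.131 mm

48 mm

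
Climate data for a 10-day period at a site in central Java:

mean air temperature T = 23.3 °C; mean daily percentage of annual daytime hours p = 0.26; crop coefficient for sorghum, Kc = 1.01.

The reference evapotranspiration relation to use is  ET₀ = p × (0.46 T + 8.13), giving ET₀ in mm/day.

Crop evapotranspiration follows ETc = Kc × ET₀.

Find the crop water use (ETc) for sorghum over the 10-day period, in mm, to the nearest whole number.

ET₀ = 0.26 × (0.46 × 23.3 + 8.13) = 0.26 × 18.848 = 4.9005 mm/d
ETc = Kc × ET₀ = 1.01 × 4.9005 = 4.9495 mm/d
Over 10 days: 4.9495 × 10 = 49.495 mm

49 mm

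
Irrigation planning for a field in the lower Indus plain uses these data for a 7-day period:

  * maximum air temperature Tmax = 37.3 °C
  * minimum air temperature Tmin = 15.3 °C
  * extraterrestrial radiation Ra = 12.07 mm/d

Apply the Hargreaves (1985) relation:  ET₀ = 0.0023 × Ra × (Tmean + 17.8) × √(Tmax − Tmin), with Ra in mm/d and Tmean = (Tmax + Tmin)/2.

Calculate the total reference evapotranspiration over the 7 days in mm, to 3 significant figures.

40.2 mm

Tmean = (37.3 + 15.3)/2 = 26.30 °C
ET₀ = 0.0023 × 12.07 × (26.30 + 17.8) × √22.0 = 0.0023 × 12.07 × 44.10 × 4.6904 = 5.7423 mm/d
Over 7 days: 5.7423 × 7 = 40.196 mm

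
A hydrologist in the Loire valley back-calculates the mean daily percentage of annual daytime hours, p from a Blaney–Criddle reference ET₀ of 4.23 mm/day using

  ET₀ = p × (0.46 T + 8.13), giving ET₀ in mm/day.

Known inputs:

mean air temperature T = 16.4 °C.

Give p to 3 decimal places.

p = ET₀ / (0.46 T + 8.13) = 4.23 / (0.46 × 16.4 + 8.13) = 4.23 / 15.674 = 0.2699

0.270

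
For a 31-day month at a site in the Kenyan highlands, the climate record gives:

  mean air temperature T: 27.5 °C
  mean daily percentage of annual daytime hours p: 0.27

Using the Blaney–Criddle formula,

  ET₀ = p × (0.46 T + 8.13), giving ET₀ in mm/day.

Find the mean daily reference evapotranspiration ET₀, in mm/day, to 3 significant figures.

ET₀ = 0.27 × (0.46 × 27.5 + 8.13) = 0.27 × 20.780 = 5.6106 mm/d

5.61 mm/day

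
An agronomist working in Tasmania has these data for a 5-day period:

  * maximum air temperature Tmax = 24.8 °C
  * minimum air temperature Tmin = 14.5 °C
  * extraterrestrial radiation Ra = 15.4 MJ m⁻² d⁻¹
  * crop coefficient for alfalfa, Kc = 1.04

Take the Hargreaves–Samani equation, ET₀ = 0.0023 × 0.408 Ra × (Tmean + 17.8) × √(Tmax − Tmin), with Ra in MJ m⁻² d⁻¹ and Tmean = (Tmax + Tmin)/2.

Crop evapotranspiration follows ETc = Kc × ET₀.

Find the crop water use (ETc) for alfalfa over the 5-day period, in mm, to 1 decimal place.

Tmean = (24.8 + 14.5)/2 = 19.65 °C
0.408 Ra = 0.408 × 15.4 = 6.2832 mm/d equivalent
ET₀ = 0.0023 × 6.2832 × (19.65 + 17.8) × √10.3 = 0.0023 × 6.2832 × 37.45 × 3.2094 = 1.7369 mm/d
ETc = Kc × ET₀ = 1.04 × 1.7369 = 1.8064 mm/d
Over 5 days: 1.8064 × 5 = 9.032 mm

9.0 mm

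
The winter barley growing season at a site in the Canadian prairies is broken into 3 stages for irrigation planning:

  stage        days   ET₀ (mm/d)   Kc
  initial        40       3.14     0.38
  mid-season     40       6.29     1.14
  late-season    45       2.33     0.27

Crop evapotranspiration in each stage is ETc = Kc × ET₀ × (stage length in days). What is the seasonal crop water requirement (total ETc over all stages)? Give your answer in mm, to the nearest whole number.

363 mm

initial: 0.38 × 3.14 × 40 = 47.73 mm
mid-season: 1.14 × 6.29 × 40 = 286.82 mm
late-season: 0.27 × 2.33 × 45 = 28.31 mm
Seasonal total = 362.86 mm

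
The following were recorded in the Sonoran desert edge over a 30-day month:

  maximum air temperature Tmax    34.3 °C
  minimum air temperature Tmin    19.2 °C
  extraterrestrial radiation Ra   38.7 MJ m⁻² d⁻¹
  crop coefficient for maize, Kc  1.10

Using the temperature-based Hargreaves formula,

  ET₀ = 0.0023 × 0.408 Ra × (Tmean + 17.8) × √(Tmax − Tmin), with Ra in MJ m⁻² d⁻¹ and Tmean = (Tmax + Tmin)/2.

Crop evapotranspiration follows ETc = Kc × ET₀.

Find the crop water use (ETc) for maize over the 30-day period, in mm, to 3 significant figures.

Tmean = (34.3 + 19.2)/2 = 26.75 °C
0.408 Ra = 0.408 × 38.7 = 15.7896 mm/d equivalent
ET₀ = 0.0023 × 15.7896 × (26.75 + 17.8) × √15.1 = 0.0023 × 15.7896 × 44.55 × 3.8859 = 6.2869 mm/d
ETc = Kc × ET₀ = 1.10 × 6.2869 = 6.9156 mm/d
Over 30 days: 6.9156 × 30 = 207.468 mm

207 mm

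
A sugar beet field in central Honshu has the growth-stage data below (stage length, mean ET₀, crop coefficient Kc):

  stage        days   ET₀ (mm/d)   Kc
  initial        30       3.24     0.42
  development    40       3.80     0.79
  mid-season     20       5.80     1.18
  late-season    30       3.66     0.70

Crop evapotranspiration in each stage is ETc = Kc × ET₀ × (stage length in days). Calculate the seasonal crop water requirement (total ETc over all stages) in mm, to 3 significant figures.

375 mm

initial: 0.42 × 3.24 × 30 = 40.82 mm
development: 0.79 × 3.80 × 40 = 120.08 mm
mid-season: 1.18 × 5.80 × 20 = 136.88 mm
late-season: 0.70 × 3.66 × 30 = 76.86 mm
Seasonal total = 374.64 mm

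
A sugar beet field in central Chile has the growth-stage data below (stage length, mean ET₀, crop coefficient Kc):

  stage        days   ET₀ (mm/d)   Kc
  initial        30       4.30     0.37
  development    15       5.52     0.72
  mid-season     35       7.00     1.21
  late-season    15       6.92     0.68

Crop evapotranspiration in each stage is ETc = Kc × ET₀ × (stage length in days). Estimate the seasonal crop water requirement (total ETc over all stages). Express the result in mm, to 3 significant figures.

initial: 0.37 × 4.30 × 30 = 47.73 mm
development: 0.72 × 5.52 × 15 = 59.62 mm
mid-season: 1.21 × 7.00 × 35 = 296.45 mm
late-season: 0.68 × 6.92 × 15 = 70.58 mm
Seasonal total = 474.38 mm

474 mm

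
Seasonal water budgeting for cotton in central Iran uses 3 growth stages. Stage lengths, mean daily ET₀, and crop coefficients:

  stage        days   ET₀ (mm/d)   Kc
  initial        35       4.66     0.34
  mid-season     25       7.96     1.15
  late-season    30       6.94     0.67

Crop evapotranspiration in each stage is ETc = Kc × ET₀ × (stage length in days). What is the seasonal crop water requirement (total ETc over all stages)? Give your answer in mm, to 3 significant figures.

initial: 0.34 × 4.66 × 35 = 55.45 mm
mid-season: 1.15 × 7.96 × 25 = 228.85 mm
late-season: 0.67 × 6.94 × 30 = 139.49 mm
Seasonal total = 423.79 mm

424 mm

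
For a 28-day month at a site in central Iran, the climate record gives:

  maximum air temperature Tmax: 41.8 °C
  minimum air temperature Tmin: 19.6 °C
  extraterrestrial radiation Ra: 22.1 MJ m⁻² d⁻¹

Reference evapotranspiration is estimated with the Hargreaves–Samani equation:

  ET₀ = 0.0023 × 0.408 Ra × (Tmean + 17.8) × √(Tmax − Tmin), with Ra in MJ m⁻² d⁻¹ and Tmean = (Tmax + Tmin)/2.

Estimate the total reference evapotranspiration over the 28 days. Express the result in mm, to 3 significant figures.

133 mm

Tmean = (41.8 + 19.6)/2 = 30.70 °C
0.408 Ra = 0.408 × 22.1 = 9.0168 mm/d equivalent
ET₀ = 0.0023 × 9.0168 × (30.70 + 17.8) × √22.2 = 0.0023 × 9.0168 × 48.50 × 4.7117 = 4.7391 mm/d
Over 28 days: 4.7391 × 28 = 132.695 mm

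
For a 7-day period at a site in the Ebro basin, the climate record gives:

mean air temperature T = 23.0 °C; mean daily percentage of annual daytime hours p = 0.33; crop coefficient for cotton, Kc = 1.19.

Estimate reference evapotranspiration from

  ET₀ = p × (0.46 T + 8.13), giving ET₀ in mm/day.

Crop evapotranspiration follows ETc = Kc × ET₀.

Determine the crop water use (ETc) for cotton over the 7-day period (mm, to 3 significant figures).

51.4 mm

ET₀ = 0.33 × (0.46 × 23.0 + 8.13) = 0.33 × 18.710 = 6.1743 mm/d
ETc = Kc × ET₀ = 1.19 × 6.1743 = 7.3474 mm/d
Over 7 days: 7.3474 × 7 = 51.432 mm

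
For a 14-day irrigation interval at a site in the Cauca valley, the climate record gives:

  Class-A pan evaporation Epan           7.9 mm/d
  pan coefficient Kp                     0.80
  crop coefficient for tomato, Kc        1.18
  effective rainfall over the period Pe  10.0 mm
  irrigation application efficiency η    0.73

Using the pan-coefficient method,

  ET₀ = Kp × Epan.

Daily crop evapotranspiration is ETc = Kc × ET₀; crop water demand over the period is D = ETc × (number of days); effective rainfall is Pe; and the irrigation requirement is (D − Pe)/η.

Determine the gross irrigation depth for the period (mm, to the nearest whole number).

ET₀ = 0.80 × 7.9 = 6.3200 mm/d
ETc = Kc × ET₀ = 1.18 × 6.3200 = 7.4576 mm/d
Crop demand D = ETc × 14 d = 7.4576 × 14 = 104.406 mm
D − Pe = 104.406 − 10.0 = 94.406 mm
Gross irrigation = 94.406 / 0.73 = 129.323 mm

129 mm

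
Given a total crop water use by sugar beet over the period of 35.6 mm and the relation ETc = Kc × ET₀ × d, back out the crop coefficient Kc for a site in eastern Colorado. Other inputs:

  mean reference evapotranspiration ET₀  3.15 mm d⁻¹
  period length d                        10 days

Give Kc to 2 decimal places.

ETc = Kc × ET₀ × d  ⇒  Kc = ETc / (ET₀ × d)
Kc = 35.6 / (3.15 × 10) = 35.6 / 31.50 = 1.1302

1.13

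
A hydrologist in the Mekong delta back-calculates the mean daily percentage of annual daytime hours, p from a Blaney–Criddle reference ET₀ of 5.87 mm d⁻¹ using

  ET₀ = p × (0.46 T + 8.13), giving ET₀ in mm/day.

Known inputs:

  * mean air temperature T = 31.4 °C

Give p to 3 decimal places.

0.260

p = ET₀ / (0.46 T + 8.13) = 5.87 / (0.46 × 31.4 + 8.13) = 5.87 / 22.574 = 0.2600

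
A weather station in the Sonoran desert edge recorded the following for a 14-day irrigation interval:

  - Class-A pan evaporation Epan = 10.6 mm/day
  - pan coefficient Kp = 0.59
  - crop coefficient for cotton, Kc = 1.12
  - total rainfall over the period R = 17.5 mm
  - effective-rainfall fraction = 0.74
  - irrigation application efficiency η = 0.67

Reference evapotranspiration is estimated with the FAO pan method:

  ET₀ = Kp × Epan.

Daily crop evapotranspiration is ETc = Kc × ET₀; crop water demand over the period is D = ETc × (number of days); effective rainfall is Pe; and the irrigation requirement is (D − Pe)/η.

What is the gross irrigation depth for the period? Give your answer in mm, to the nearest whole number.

127 mm

ET₀ = 0.59 × 10.6 = 6.2540 mm/d
ETc = Kc × ET₀ = 1.12 × 6.2540 = 7.0045 mm/d
Crop demand D = ETc × 14 d = 7.0045 × 14 = 98.063 mm
Pe = 0.74 × 17.5 = 12.950 mm
D − Pe = 98.063 − 12.950 = 85.113 mm
Gross irrigation = 85.113 / 0.67 = 127.034 mm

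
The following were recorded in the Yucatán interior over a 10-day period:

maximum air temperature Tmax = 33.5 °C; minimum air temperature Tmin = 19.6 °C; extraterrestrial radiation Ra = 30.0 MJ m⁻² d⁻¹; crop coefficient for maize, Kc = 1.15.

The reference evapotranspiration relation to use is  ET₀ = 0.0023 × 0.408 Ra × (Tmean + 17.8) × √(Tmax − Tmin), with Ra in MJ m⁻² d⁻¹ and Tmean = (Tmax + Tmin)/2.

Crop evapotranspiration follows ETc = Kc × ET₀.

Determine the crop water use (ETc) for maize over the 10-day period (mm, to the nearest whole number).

54 mm

Tmean = (33.5 + 19.6)/2 = 26.55 °C
0.408 Ra = 0.408 × 30.0 = 12.2400 mm/d equivalent
ET₀ = 0.0023 × 12.2400 × (26.55 + 17.8) × √13.9 = 0.0023 × 12.2400 × 44.35 × 3.7283 = 4.6549 mm/d
ETc = Kc × ET₀ = 1.15 × 4.6549 = 5.3531 mm/d
Over 10 days: 5.3531 × 10 = 53.531 mm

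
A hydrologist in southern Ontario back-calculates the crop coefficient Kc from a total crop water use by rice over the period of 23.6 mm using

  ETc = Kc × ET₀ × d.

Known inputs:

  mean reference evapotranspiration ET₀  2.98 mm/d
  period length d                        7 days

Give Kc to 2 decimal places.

ETc = Kc × ET₀ × d  ⇒  Kc = ETc / (ET₀ × d)
Kc = 23.6 / (2.98 × 7) = 23.6 / 20.86 = 1.1314

1.13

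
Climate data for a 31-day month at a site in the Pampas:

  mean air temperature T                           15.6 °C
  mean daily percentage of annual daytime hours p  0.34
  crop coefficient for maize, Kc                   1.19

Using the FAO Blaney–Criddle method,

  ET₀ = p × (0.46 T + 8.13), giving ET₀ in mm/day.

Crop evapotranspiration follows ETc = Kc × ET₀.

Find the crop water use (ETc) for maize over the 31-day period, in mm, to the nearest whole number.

ET₀ = 0.34 × (0.46 × 15.6 + 8.13) = 0.34 × 15.306 = 5.2040 mm/d
ETc = Kc × ET₀ = 1.19 × 5.2040 = 6.1928 mm/d
Over 31 days: 6.1928 × 31 = 191.977 mm

192 mm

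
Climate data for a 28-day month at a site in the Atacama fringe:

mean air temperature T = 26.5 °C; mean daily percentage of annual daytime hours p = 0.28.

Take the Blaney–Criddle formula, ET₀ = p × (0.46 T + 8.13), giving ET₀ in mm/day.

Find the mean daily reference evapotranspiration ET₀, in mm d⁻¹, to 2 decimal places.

ET₀ = 0.28 × (0.46 × 26.5 + 8.13) = 0.28 × 20.320 = 5.6896 mm/d

5.69 mm d⁻¹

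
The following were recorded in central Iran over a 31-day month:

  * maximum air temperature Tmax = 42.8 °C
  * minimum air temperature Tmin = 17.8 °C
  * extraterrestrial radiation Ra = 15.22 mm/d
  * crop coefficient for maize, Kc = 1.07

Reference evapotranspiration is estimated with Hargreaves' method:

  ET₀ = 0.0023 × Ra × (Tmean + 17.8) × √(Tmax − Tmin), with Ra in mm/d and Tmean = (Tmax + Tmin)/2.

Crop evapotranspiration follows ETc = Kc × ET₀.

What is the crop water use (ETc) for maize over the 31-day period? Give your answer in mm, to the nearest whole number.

Tmean = (42.8 + 17.8)/2 = 30.30 °C
ET₀ = 0.0023 × 15.22 × (30.30 + 17.8) × √25.0 = 0.0023 × 15.22 × 48.10 × 5.0000 = 8.4189 mm/d
ETc = Kc × ET₀ = 1.07 × 8.4189 = 9.0082 mm/d
Over 31 days: 9.0082 × 31 = 279.254 mm

279 mm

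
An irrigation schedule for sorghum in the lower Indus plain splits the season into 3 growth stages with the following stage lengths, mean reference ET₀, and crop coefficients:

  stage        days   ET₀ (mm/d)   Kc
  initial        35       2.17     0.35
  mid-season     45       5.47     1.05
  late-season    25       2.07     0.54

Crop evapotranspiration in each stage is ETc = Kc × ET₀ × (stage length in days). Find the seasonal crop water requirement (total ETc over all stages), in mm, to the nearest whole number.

initial: 0.35 × 2.17 × 35 = 26.58 mm
mid-season: 1.05 × 5.47 × 45 = 258.46 mm
late-season: 0.54 × 2.07 × 25 = 27.95 mm
Seasonal total = 312.99 mm

313 mm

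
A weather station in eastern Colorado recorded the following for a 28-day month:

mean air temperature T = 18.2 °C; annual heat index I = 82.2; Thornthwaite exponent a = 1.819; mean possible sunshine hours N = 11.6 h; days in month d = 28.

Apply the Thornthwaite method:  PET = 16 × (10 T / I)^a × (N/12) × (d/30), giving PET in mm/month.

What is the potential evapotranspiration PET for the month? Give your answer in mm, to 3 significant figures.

10T/I = 10 × 18.2 / 82.2 = 2.2141
(10T/I)^a = 2.2141^1.819 = 4.2454
Uncorrected PET = 16 × 4.2454 = 67.926 mm
Correction = (N/12)(d/30) = (11.6/12)(28/30) = 0.9022
PET = 67.926 × 0.9022 = 61.283 mm/month

61.3 mm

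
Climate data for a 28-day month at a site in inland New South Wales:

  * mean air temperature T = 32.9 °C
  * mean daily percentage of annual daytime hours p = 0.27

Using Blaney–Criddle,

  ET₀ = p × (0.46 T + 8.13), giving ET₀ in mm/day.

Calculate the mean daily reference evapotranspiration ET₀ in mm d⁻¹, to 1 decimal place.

ET₀ = 0.27 × (0.46 × 32.9 + 8.13) = 0.27 × 23.264 = 6.2813 mm/d

6.3 mm d⁻¹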